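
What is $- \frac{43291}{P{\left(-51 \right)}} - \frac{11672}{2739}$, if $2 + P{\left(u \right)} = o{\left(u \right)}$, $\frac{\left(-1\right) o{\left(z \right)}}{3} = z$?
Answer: $- \frac{120336521}{413589} \approx -290.96$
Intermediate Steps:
$o{\left(z \right)} = - 3 z$
$P{\left(u \right)} = -2 - 3 u$
$- \frac{43291}{P{\left(-51 \right)}} - \frac{11672}{2739} = - \frac{43291}{-2 - -153} - \frac{11672}{2739} = - \frac{43291}{-2 + 153} - \frac{11672}{2739} = - \frac{43291}{151} - \frac{11672}{2739} = - \frac{120336521}{413589}$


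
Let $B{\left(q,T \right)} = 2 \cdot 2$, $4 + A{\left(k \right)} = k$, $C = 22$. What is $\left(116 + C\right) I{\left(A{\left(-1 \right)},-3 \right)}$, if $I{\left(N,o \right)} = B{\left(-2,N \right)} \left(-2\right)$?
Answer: $-1104$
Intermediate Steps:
$A{\left(k \right)} = -4 + k$
$B{\left(q,T \right)} = 4$
$I{\left(N,o \right)} = -8$ ($I{\left(N,o \right)} = 4 \left(-2\right) = -8$)
$\left(116 + C\right) I{\left(A{\left(-1 \right)},-3 \right)} = \left(116 + 22\right) \left(-8\right) = 138 \left(-8\right) = -1104$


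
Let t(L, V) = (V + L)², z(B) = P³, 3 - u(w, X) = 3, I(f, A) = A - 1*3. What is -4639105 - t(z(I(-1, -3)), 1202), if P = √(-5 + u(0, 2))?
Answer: -6083784 + 12020*I*√5 ≈ -6.0838e+6 + 26878.0*I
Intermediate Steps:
I(f, A) = -3 + A (I(f, A) = A - 3 = -3 + A)
u(w, X) = 0 (u(w, X) = 3 - 1*3 = 3 - 3 = 0)
P = I*√5 (P = √(-5 + 0) = √(-5) = I*√5 ≈ 2.2361*I)
z(B) = -5*I*√5 (z(B) = (I*√5)³ = -5*I*√5)
t(L, V) = (L + V)²
-4639105 - t(z(I(-1, -3)), 1202) = -4639105 - (-5*I*√5 + 1202)² = -4639105 - (1202 - 5*I*√5)²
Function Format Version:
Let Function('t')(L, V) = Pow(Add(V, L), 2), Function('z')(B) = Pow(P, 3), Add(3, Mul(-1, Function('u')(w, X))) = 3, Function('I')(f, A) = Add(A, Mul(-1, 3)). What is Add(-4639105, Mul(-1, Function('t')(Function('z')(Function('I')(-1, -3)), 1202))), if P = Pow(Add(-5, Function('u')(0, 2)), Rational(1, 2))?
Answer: Add(-6083784, Mul(12020, I, Pow(5, Rational(1, 2)))) ≈ Add(-6.0838e+6, Mul(26878., I))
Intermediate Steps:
Function('I')(f, A) = Add(-3, A) (Function('I')(f, A) = Add(A, -3) = Add(-3, A))
Function('u')(w, X) = 0 (Function('u')(w, X) = Add(3, Mul(-1, 3)) = Add(3, -3) = 0)
P = Mul(I, Pow(5, Rational(1, 2))) (P = Pow(Add(-5, 0), Rational(1, 2)) = Pow(-5, Rational(1, 2)) = Mul(I, Pow(5, Rational(1, 2))) ≈ Mul(2.2361, I))
Function('z')(B) = Mul(-5, I, Pow(5, Rational(1, 2))) (Function('z')(B) = Pow(Mul(I, Pow(5, Rational(1, 2))), 3) = Mul(-5, I, Pow(5, Rational(1, 2))))
Function('t')(L, V) = Pow(Add(L, V), 2)
Add(-4639105, Mul(-1, Function('t')(Function('z')(Function('I')(-1, -3)), 1202))) = Add(-4639105, Mul(-1, Pow(Add(Mul(-5, I, Pow(5, Rational(1, 2))), 1202), 2))) = Add(-4639105, Mul(-1, Pow(Add(1202, Mul(-5, I, Pow(5, Rational(1, 2)))), 2)))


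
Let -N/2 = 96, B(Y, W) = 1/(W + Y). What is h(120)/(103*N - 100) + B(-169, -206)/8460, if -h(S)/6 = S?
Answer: 571045031/15764152500 ≈ 0.036224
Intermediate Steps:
h(S) = -6*S
N = -192 (N = -2*96 = -192)
h(120)/(103*N - 100) + B(-169, -206)/8460 = (-6*120)/(103*(-192) - 100) + 1/(-206 - 169*8460) = -720/(-19776 - 100) + (1/8460)/(-375) = -720/(-19876) - 1/375*1/8460 = -720*(-1/19876) - 1/3172500 = 180/4969 - 1/3172500 = 571045031/15764152500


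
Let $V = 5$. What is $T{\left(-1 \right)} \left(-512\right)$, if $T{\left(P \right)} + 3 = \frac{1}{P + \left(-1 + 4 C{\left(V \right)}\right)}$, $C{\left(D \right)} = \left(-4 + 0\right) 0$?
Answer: $1792$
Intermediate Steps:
$C{\left(D \right)} = 0$ ($C{\left(D \right)} = \left(-4\right) 0 = 0$)
$T{\left(P \right)} = -3 + \frac{1}{-1 + P}$ ($T{\left(P \right)} = -3 + \frac{1}{P + \left(-1 + 4 \cdot 0\right)} = -3 + \frac{1}{P + \left(-1 + 0\right)} = -3 + \frac{1}{P - 1} = -3 + \frac{1}{-1 + P}$)
$T{\left(-1 \right)} \left(-512\right) = \frac{4 - -3}{-1 - 1} \left(-512\right) = \frac{4 + 3}{-2} \left(-512\right) = \left(- \frac{1}{2}\right) 7 \left(-512\right) = \left(- \frac{7}{2}\right) \left(-512\right) = 1792$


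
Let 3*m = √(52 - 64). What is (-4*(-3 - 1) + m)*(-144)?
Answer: -2304 - 96*I*√3 ≈ -2304.0 - 166.28*I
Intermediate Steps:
m = 2*I*√3/3 (m = √(52 - 64)/3 = √(-12)/3 = (2*I*√3)/3 = 2*I*√3/3 ≈ 1.1547*I)
(-4*(-3 - 1) + m)*(-144) = (-4*(-3 - 1) + 2*I*√3/3)*(-144) = (-4*(-4) + 2*I*√3/3)*(-144) = (16 + 2*I*√3/3)*(-144) = -2304 - 96*I*√3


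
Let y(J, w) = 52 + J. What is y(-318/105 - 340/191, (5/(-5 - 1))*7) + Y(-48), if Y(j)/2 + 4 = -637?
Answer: -8254696/6685 ≈ -1234.8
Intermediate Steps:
Y(j) = -1282 (Y(j) = -8 + 2*(-637) = -8 - 1274 = -1282)
y(-318/105 - 340/191, (5/(-5 - 1))*7) + Y(-48) = (52 + (-318/105 - 340/191)) - 1282 = (52 + (-318*1/105 - 340*1/191)) - 1282 = (52 + (-106/35 - 340/191)) - 1282 = (52 - 32146/6685) - 1282 = 315474/6685 - 1282 = -8254696/6685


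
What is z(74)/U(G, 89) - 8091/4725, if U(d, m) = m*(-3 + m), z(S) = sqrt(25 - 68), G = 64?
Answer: -899/525 + I*sqrt(43)/7654 ≈ -1.7124 + 0.00085673*I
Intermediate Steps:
z(S) = I*sqrt(43) (z(S) = sqrt(-43) = I*sqrt(43))
z(74)/U(G, 89) - 8091/4725 = (I*sqrt(43))/((89*(-3 + 89))) - 8091/4725 = (I*sqrt(43))/((89*86)) - 8091*1/4725 = (I*sqrt(43))/7654 - 899/525 = (I*sqrt(43))*(1/7654) - 899/525 = I*sqrt(43)/7654 - 899/525 = -899/525 + I*sqrt(43)/7654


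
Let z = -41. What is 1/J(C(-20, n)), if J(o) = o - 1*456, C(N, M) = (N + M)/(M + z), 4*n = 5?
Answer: -53/24143 ≈ -0.0021953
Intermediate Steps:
n = 5/4 (n = (¼)*5 = 5/4 ≈ 1.2500)
C(N, M) = (M + N)/(-41 + M) (C(N, M) = (N + M)/(M - 41) = (M + N)/(-41 + M))
J(o) = -456 + o (J(o) = o - 456 = -456 + o)
1/J(C(-20, n)) = 1/(-456 + (5/4 - 20)/(-41 + 5/4)) = 1/(-456 - 75/4/(-159/4)) = 1/(-456 - 4/159*(-75/4)) = 1/(-456 + 25/53) = 1/(-24143/53) = -53/24143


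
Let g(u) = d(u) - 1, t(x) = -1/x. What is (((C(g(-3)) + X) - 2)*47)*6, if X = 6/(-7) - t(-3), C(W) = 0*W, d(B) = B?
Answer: -6298/7 ≈ -899.71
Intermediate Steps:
g(u) = -1 + u (g(u) = u - 1 = -1 + u)
C(W) = 0
X = -25/21 (X = 6/(-7) - (-1)/(-3) = 6*(-1/7) - (-1)*(-1)/3 = -6/7 - 1*1/3 = -6/7 - 1/3 = -25/21 ≈ -1.1905)
(((C(g(-3)) + X) - 2)*47)*6 = (((0 - 25/21) - 2)*47)*6 = ((-25/21 - 2)*47)*6 = -67/21*47*6 = -3149/21*6 = -6298/7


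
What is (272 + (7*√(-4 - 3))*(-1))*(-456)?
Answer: -124032 + 3192*I*√7 ≈ -1.2403e+5 + 8445.2*I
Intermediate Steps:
(272 + (7*√(-4 - 3))*(-1))*(-456) = (272 + (7*√(-7))*(-1))*(-456) = (272 + (7*(I*√7))*(-1))*(-456) = (272 + (7*I*√7)*(-1))*(-456) = (272 - 7*I*√7)*(-456) = -124032 + 3192*I*√7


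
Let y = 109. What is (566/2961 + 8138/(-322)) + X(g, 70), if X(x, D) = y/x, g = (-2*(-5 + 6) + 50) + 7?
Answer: -86526068/3745665 ≈ -23.100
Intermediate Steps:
g = 55 (g = (-2*1 + 50) + 7 = (-2 + 50) + 7 = 48 + 7 = 55)
X(x, D) = 109/x
(566/2961 + 8138/(-322)) + X(g, 70) = (566/2961 + 8138/(-322)) + 109/55 = (566*(1/2961) + 8138*(-1/322)) + 109*(1/55) = (566/2961 - 4069/161) + 109/55 = -1708169/68103 + 109/55 = -86526068/3745665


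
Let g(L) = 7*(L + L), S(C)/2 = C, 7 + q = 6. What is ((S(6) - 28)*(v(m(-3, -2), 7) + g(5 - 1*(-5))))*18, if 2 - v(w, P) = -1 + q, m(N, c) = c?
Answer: -41472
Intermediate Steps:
q = -1 (q = -7 + 6 = -1)
v(w, P) = 4 (v(w, P) = 2 - (-1 - 1) = 2 - 1*(-2) = 2 + 2 = 4)
S(C) = 2*C
g(L) = 14*L (g(L) = 7*(2*L) = 14*L)
((S(6) - 28)*(v(m(-3, -2), 7) + g(5 - 1*(-5))))*18 = ((2*6 - 28)*(4 + 14*(5 - 1*(-5))))*18 = ((12 - 28)*(4 + 14*(5 + 5)))*18 = -16*(4 + 14*10)*18 = -16*(4 + 140)*18 = -16*144*18 = -2304*18 = -41472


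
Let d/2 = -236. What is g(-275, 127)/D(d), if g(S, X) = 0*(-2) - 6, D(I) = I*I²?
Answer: 3/52577024 ≈ 5.7059e-8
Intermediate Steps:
d = -472 (d = 2*(-236) = -472)
D(I) = I³
g(S, X) = -6 (g(S, X) = 0 - 6 = -6)
g(-275, 127)/D(d) = -6/((-472)³) = -6/(-105154048) = -6*(-1/105154048) = 3/52577024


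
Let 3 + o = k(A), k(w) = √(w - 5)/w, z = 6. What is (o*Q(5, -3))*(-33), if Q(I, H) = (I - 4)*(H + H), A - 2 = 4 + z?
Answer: -594 + 33*√7/2 ≈ -550.34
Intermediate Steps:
A = 12 (A = 2 + (4 + 6) = 2 + 10 = 12)
k(w) = √(-5 + w)/w
o = -3 + √7/12 (o = -3 + √(-5 + 12)/12 = -3 + √7/12 ≈ -2.7795)
Q(I, H) = 2*H*(-4 + I) (Q(I, H) = (-4 + I)*(2*H) = 2*H*(-4 + I))
(o*Q(5, -3))*(-33) = ((-3 + √7/12)*(2*(-3)*(-4 + 5)))*(-33) = ((-3 + √7/12)*(2*(-3)*1))*(-33) = ((-3 + √7/12)*(-6))*(-33) = (18 - √7/2)*(-33) = -594 + 33*√7/2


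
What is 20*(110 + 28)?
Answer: 2760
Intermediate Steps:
20*(110 + 28) = 20*138 = 2760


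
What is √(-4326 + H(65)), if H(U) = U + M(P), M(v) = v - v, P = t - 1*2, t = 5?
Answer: I*√4261 ≈ 65.276*I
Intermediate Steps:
P = 3 (P = 5 - 1*2 = 5 - 2 = 3)
M(v) = 0
H(U) = U (H(U) = U + 0 = U)
√(-4326 + H(65)) = √(-4326 + 65) = √(-4261) = I*√4261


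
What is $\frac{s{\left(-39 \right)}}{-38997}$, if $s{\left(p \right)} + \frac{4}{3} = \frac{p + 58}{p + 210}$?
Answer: $\frac{11}{350973} \approx 3.1341 \cdot 10^{-5}$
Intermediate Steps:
$s{\left(p \right)} = - \frac{4}{3} + \frac{58 + p}{210 + p}$ ($s{\left(p \right)} = - \frac{4}{3} + \frac{p + 58}{p + 210} = - \frac{4}{3} + \frac{58 + p}{210 + p}$)
$\frac{s{\left(-39 \right)}}{-38997} = \frac{\frac{1}{3} \frac{1}{210 - 39} \left(-666 - -39\right)}{-38997} = \frac{-666 + 39}{3 \cdot 171} \left(- \frac{1}{38997}\right) = \frac{1}{3} \cdot \frac{1}{171} \left(-627\right) \left(- \frac{1}{38997}\right) = \left(- \frac{11}{9}\right) \left(- \frac{1}{38997}\right) = \frac{11}{350973}$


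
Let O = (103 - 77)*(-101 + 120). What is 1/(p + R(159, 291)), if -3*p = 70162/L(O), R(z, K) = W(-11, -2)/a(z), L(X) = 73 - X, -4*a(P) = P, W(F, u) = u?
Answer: 66939/3721954 ≈ 0.017985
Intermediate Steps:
O = 494 (O = 26*19 = 494)
a(P) = -P/4
R(z, K) = 8/z (R(z, K) = -2*(-4/z) = -(-8)/z = 8/z)
p = 70162/1263 (p = -70162/(3*(73 - 1*494)) = -70162/(3*(73 - 494)) = -70162/(3*(-421)) = -70162*(-1)/(3*421) = -1/3*(-70162/421) = 70162/1263 ≈ 55.552)
1/(p + R(159, 291)) = 1/(70162/1263 + 8/159) = 1/(3721954/66939) = 66939/3721954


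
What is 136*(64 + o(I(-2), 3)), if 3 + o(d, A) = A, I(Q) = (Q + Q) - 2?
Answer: 8704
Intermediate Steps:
I(Q) = -2 + 2*Q (I(Q) = 2*Q - 2 = -2 + 2*Q)
o(d, A) = -3 + A
136*(64 + o(I(-2), 3)) = 136*(64 + (-3 + 3)) = 136*(64 + 0) = 136*64 = 8704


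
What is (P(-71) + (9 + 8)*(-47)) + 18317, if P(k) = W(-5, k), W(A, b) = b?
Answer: 17447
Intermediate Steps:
P(k) = k
(P(-71) + (9 + 8)*(-47)) + 18317 = (-71 + (9 + 8)*(-47)) + 18317 = (-71 + 17*(-47)) + 18317 = (-71 - 799) + 18317 = -870 + 18317 = 17447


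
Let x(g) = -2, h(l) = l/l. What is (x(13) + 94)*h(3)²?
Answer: 92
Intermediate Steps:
h(l) = 1
(x(13) + 94)*h(3)² = (-2 + 94)*1² = 92*1 = 92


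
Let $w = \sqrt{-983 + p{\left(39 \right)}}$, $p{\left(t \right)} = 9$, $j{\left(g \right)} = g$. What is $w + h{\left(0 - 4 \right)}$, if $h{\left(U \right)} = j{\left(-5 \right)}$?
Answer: $-5 + i \sqrt{974} \approx -5.0 + 31.209 i$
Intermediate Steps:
$h{\left(U \right)} = -5$
$w = i \sqrt{974}$ ($w = \sqrt{-983 + 9} = \sqrt{-974} = i \sqrt{974} \approx 31.209 i$)
$w + h{\left(0 - 4 \right)} = i \sqrt{974} - 5 = -5 + i \sqrt{974}$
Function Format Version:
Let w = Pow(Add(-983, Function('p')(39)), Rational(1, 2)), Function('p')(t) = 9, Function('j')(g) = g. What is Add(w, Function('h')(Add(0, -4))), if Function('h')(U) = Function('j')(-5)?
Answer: Add(-5, Mul(I, Pow(974, Rational(1, 2)))) ≈ Add(-5.0000, Mul(31.209, I))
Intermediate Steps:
Function('h')(U) = -5
w = Mul(I, Pow(974, Rational(1, 2))) (w = Pow(Add(-983, 9), Rational(1, 2)) = Pow(-974, Rational(1, 2)) = Mul(I, Pow(974, Rational(1, 2))) ≈ Mul(31.209, I))
Add(w, Function('h')(Add(0, -4))) = Add(Mul(I, Pow(974, Rational(1, 2))), -5) = Add(-5, Mul(I, Pow(974, Rational(1, 2))))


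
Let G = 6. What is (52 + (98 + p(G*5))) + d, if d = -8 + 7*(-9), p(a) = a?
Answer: 109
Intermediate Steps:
d = -71 (d = -8 - 63 = -71)
(52 + (98 + p(G*5))) + d = (52 + (98 + 6*5)) - 71 = (52 + (98 + 30)) - 71 = (52 + 128) - 71 = 180 - 71 = 109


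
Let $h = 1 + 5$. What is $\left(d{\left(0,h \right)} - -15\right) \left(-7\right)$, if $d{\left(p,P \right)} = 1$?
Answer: $-112$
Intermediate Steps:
$h = 6$
$\left(d{\left(0,h \right)} - -15\right) \left(-7\right) = \left(1 - -15\right) \left(-7\right) = \left(1 + 15\right) \left(-7\right) = 16 \left(-7\right) = -112$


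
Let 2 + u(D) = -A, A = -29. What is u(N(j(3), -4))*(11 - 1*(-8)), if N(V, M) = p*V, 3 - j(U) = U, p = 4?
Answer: 513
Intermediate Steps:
j(U) = 3 - U
N(V, M) = 4*V
u(D) = 27 (u(D) = -2 - 1*(-29) = -2 + 29 = 27)
u(N(j(3), -4))*(11 - 1*(-8)) = 27*(11 - 1*(-8)) = 27*(11 + 8) = 27*19 = 513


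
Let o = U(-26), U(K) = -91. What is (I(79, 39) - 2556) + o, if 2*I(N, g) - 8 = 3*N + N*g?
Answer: -984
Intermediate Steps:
o = -91
I(N, g) = 4 + 3*N/2 + N*g/2 (I(N, g) = 4 + (3*N + N*g)/2 = 4 + (3*N/2 + N*g/2) = 4 + 3*N/2 + N*g/2)
(I(79, 39) - 2556) + o = ((4 + (3/2)*79 + (1/2)*79*39) - 2556) - 91 = ((4 + 237/2 + 3081/2) - 2556) - 91 = (1663 - 2556) - 91 = -893 - 91 = -984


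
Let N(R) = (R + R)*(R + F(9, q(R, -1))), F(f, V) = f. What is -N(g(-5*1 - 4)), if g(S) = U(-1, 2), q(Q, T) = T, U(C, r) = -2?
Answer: 28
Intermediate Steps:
g(S) = -2
N(R) = 2*R*(9 + R) (N(R) = (R + R)*(R + 9) = (2*R)*(9 + R) = 2*R*(9 + R))
-N(g(-5*1 - 4)) = -2*(-2)*(9 - 2) = -2*(-2)*7 = -1*(-28) = 28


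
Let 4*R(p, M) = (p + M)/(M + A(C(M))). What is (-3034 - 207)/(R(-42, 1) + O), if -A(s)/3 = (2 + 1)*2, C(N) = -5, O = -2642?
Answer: 220388/179615 ≈ 1.2270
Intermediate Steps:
A(s) = -18 (A(s) = -3*(2 + 1)*2 = -9*2 = -3*6 = -18)
R(p, M) = (M + p)/(4*(-18 + M)) (R(p, M) = ((p + M)/(M - 18))/4 = ((M + p)/(-18 + M))/4 = (M + p)/(4*(-18 + M)))
(-3034 - 207)/(R(-42, 1) + O) = (-3034 - 207)/((1 - 42)/(4*(-18 + 1)) - 2642) = -3241/((¼)*(-41)/(-17) - 2642) = -3241/((¼)*(-1/17)*(-41) - 2642) = -3241/(41/68 - 2642) = -3241/(-179615/68) = -3241*(-68/179615) = 220388/179615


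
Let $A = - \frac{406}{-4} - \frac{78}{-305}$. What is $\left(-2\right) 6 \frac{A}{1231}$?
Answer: $- \frac{372426}{375455} \approx -0.99193$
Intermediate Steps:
$A = \frac{62071}{610}$ ($A = \left(-406\right) \left(- \frac{1}{4}\right) - - \frac{78}{305} = \frac{203}{2} + \frac{78}{305} = \frac{62071}{610} \approx 101.76$)
$\left(-2\right) 6 \frac{A}{1231} = \left(-2\right) 6 \frac{62071}{610 \cdot 1231} = - 12 \cdot \frac{62071}{610} \cdot \frac{1}{1231} = \left(-12\right) \frac{62071}{750910} = - \frac{372426}{375455}$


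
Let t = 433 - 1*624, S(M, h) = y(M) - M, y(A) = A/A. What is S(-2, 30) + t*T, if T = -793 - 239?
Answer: 197115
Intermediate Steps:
y(A) = 1
S(M, h) = 1 - M
t = -191 (t = 433 - 624 = -191)
T = -1032
S(-2, 30) + t*T = (1 - 1*(-2)) - 191*(-1032) = (1 + 2) + 197112 = 3 + 197112 = 197115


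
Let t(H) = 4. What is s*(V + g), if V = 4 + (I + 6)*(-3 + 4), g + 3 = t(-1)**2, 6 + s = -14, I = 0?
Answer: -460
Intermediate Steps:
s = -20 (s = -6 - 14 = -20)
g = 13 (g = -3 + 4**2 = -3 + 16 = 13)
V = 10 (V = 4 + (0 + 6)*(-3 + 4) = 4 + 6*1 = 4 + 6 = 10)
s*(V + g) = -20*(10 + 13) = -20*23 = -460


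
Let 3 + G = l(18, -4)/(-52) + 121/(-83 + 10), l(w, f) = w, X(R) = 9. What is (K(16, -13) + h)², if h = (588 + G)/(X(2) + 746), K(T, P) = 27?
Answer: 1583821664724049/2053460340100 ≈ 771.29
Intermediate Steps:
G = -9497/1898 (G = -3 + (18/(-52) + 121/(-83 + 10)) = -3 + (18*(-1/52) + 121/(-73)) = -3 + (-9/26 + 121*(-1/73)) = -3 + (-9/26 - 121/73) = -3 - 3803/1898 = -9497/1898 ≈ -5.0037)
h = 1106527/1432990 (h = (588 - 9497/1898)/(9 + 746) = (1106527/1898)/755 = (1106527/1898)*(1/755) = 1106527/1432990 ≈ 0.77218)
(K(16, -13) + h)² = (27 + 1106527/1432990)² = (39797257/1432990)² = 1583821664724049/2053460340100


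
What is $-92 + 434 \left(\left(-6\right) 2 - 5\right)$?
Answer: $-7470$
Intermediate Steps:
$-92 + 434 \left(\left(-6\right) 2 - 5\right) = -92 + 434 \left(-12 - 5\right) = -92 + 434 \left(-17\right) = -92 - 7378 = -7470$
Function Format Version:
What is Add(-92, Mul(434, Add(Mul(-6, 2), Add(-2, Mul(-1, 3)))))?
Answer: -7470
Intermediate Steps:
Add(-92, Mul(434, Add(Mul(-6, 2), Add(-2, Mul(-1, 3))))) = Add(-92, Mul(434, Add(-12, Add(-2, -3)))) = Add(-92, Mul(434, Add(-12, -5))) = Add(-92, Mul(434, -17)) = Add(-92, -7378) = -7470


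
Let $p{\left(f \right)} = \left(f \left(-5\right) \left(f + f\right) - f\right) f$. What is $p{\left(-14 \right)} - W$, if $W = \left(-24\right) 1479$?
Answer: $62740$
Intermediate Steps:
$p{\left(f \right)} = f \left(- f - 10 f^{2}\right)$ ($p{\left(f \right)} = \left(- 5 f 2 f - f\right) f = \left(- 10 f^{2} - f\right) f = \left(- f - 10 f^{2}\right) f = f \left(- f - 10 f^{2}\right)$)
$W = -35496$
$p{\left(-14 \right)} - W = \left(-14\right)^{2} \left(-1 - -140\right) - -35496 = 196 \left(-1 + 140\right) + 35496 = 196 \cdot 139 + 35496 = 27244 + 35496 = 62740$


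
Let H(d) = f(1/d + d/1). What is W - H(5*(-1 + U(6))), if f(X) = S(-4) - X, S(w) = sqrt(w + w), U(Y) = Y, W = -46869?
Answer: -1171099/25 - 2*I*sqrt(2) ≈ -46844.0 - 2.8284*I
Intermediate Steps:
S(w) = sqrt(2)*sqrt(w) (S(w) = sqrt(2*w) = sqrt(2)*sqrt(w))
f(X) = -X + 2*I*sqrt(2) (f(X) = sqrt(2)*sqrt(-4) - X = sqrt(2)*(2*I) - X = 2*I*sqrt(2) - X = -X + 2*I*sqrt(2))
H(d) = -d - 1/d + 2*I*sqrt(2) (H(d) = -(1/d + d/1) + 2*I*sqrt(2) = -(1/d + d*1) + 2*I*sqrt(2) = -(1/d + d) + 2*I*sqrt(2) = -(d + 1/d) + 2*I*sqrt(2) = (-d - 1/d) + 2*I*sqrt(2) = -d - 1/d + 2*I*sqrt(2))
W - H(5*(-1 + U(6))) = -46869 - (-5*(-1 + 6) - 1/(5*(-1 + 6)) + 2*I*sqrt(2)) = -46869 - (-5*5 - 1/(5*5) + 2*I*sqrt(2)) = -46869 - (-1*25 - 1/25 + 2*I*sqrt(2)) = -46869 - (-25 - 1*1/25 + 2*I*sqrt(2)) = -46869 - (-25 - 1/25 + 2*I*sqrt(2)) = -46869 - (-626/25 + 2*I*sqrt(2)) = -46869 + (626/25 - 2*I*sqrt(2)) = -1171099/25 - 2*I*sqrt(2)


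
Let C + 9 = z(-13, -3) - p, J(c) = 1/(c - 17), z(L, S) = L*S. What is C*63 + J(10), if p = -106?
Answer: 59975/7 ≈ 8567.9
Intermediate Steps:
J(c) = 1/(-17 + c)
C = 136 (C = -9 + (-13*(-3) - 1*(-106)) = -9 + (39 + 106) = -9 + 145 = 136)
C*63 + J(10) = 136*63 + 1/(-17 + 10) = 8568 + 1/(-7) = 8568 - ⅐ = 59975/7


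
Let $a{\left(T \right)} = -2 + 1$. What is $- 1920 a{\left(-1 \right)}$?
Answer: $1920$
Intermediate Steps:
$a{\left(T \right)} = -1$
$- 1920 a{\left(-1 \right)} = \left(-1920\right) \left(-1\right) = 1920$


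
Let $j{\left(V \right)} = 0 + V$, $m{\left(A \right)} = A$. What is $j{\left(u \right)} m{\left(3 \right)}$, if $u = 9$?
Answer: $27$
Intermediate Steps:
$j{\left(V \right)} = V$
$j{\left(u \right)} m{\left(3 \right)} = 9 \cdot 3 = 27$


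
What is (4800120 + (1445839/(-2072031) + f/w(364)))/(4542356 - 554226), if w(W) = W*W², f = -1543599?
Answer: 7379706190911426703/6131353409036838528 ≈ 1.2036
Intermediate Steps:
w(W) = W³
(4800120 + (1445839/(-2072031) + f/w(364)))/(4542356 - 554226) = (4800120 + (1445839/(-2072031) - 1543599/(364³)))/(4542356 - 554226) = (4800120 + (1445839*(-1/2072031) - 1543599/48228544))/3988130 = (4800120 + (-1445839/2072031 - 1543599*1/48228544))*(1/3988130) = (4800120 + (-1445839/2072031 - 1543599/48228544))*(1/3988130) = (4800120 - 5609930369845/7687002942528)*(1/3988130) = (36898530954557133515/7687002942528)*(1/3988130) = 7379706190911426703/6131353409036838528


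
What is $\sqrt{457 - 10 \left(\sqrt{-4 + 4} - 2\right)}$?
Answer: $3 \sqrt{53} \approx 21.84$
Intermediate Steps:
$\sqrt{457 - 10 \left(\sqrt{-4 + 4} - 2\right)} = \sqrt{457 - 10 \left(\sqrt{0} - 2\right)} = \sqrt{457 - 10 \left(0 - 2\right)} = \sqrt{457 - -20} = \sqrt{457 + 20} = \sqrt{477} = 3 \sqrt{53}$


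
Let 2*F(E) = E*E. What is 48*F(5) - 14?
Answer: 586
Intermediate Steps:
F(E) = E**2/2 (F(E) = (E*E)/2 = E**2/2)
48*F(5) - 14 = 48*((1/2)*5**2) - 14 = 48*((1/2)*25) - 14 = 48*(25/2) - 14 = 600 - 14 = 586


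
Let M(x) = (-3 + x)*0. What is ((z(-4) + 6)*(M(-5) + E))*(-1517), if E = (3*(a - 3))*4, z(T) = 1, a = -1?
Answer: 509712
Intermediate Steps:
M(x) = 0
E = -48 (E = (3*(-1 - 3))*4 = (3*(-4))*4 = -12*4 = -48)
((z(-4) + 6)*(M(-5) + E))*(-1517) = ((1 + 6)*(0 - 48))*(-1517) = (7*(-48))*(-1517) = -336*(-1517) = 509712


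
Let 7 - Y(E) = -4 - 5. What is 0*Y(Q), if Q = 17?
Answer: 0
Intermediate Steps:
Y(E) = 16 (Y(E) = 7 - (-4 - 5) = 7 - 1*(-9) = 7 + 9 = 16)
0*Y(Q) = 0*16 = 0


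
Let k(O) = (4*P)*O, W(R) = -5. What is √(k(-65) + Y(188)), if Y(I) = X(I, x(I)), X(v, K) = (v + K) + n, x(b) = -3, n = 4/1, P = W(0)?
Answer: √1489 ≈ 38.588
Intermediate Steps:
P = -5
n = 4 (n = 4*1 = 4)
k(O) = -20*O (k(O) = (4*(-5))*O = -20*O)
X(v, K) = 4 + K + v (X(v, K) = (v + K) + 4 = (K + v) + 4 = 4 + K + v)
Y(I) = 1 + I (Y(I) = 4 - 3 + I = 1 + I)
√(k(-65) + Y(188)) = √(-20*(-65) + (1 + 188)) = √(1300 + 189) = √1489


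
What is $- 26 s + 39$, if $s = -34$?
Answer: $923$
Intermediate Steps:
$- 26 s + 39 = \left(-26\right) \left(-34\right) + 39 = 884 + 39 = 923$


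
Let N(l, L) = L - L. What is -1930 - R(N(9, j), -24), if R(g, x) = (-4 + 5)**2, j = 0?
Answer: -1931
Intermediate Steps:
N(l, L) = 0
R(g, x) = 1 (R(g, x) = 1**2 = 1)
-1930 - R(N(9, j), -24) = -1930 - 1*1 = -1930 - 1 = -1931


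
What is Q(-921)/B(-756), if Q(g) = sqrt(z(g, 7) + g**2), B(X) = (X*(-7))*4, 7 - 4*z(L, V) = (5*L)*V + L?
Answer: sqrt(3426127)/42336 ≈ 0.043721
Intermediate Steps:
z(L, V) = 7/4 - L/4 - 5*L*V/4 (z(L, V) = 7/4 - ((5*L)*V + L)/4 = 7/4 - (5*L*V + L)/4 = 7/4 - (L + 5*L*V)/4 = 7/4 + (-L/4 - 5*L*V/4) = 7/4 - L/4 - 5*L*V/4)
B(X) = -28*X (B(X) = -7*X*4 = -28*X)
Q(g) = sqrt(7/4 + g**2 - 9*g) (Q(g) = sqrt((7/4 - g/4 - 5/4*g*7) + g**2) = sqrt((7/4 - g/4 - 35*g/4) + g**2) = sqrt((7/4 - 9*g) + g**2) = sqrt(7/4 + g**2 - 9*g))
Q(-921)/B(-756) = (sqrt(7 - 36*(-921) + 4*(-921)**2)/2)/((-28*(-756))) = (sqrt(7 + 33156 + 4*848241)/2)/21168 = (sqrt(7 + 33156 + 3392964)/2)*(1/21168) = (sqrt(3426127)/2)*(1/21168) = sqrt(3426127)/42336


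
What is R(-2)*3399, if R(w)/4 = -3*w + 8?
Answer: 190344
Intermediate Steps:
R(w) = 32 - 12*w (R(w) = 4*(-3*w + 8) = 4*(8 - 3*w) = 32 - 12*w)
R(-2)*3399 = (32 - 12*(-2))*3399 = (32 + 24)*3399 = 56*3399 = 190344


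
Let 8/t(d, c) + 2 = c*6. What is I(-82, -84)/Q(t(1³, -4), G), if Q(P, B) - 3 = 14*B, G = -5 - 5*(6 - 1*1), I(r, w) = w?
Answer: 28/139 ≈ 0.20144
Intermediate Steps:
t(d, c) = 8/(-2 + 6*c) (t(d, c) = 8/(-2 + c*6) = 8/(-2 + 6*c))
G = -30 (G = -5 - 5*(6 - 1) = -5 - 5*5 = -5 - 25 = -30)
Q(P, B) = 3 + 14*B
I(-82, -84)/Q(t(1³, -4), G) = -84/(3 + 14*(-30)) = -84/(3 - 420) = -84/(-417) = -84*(-1/417) = 28/139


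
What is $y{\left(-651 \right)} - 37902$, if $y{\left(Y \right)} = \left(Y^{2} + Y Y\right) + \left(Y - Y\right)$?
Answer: $809700$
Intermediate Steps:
$y{\left(Y \right)} = 2 Y^{2}$ ($y{\left(Y \right)} = \left(Y^{2} + Y^{2}\right) + 0 = 2 Y^{2} + 0 = 2 Y^{2}$)
$y{\left(-651 \right)} - 37902 = 2 \left(-651\right)^{2} - 37902 = 2 \cdot 423801 - 37902 = 847602 - 37902 = 809700$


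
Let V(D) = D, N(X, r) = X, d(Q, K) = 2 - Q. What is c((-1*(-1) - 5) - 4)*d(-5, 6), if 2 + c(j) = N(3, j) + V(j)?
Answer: -49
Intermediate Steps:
c(j) = 1 + j (c(j) = -2 + (3 + j) = 1 + j)
c((-1*(-1) - 5) - 4)*d(-5, 6) = (1 + ((-1*(-1) - 5) - 4))*(2 - 1*(-5)) = (1 + ((1 - 5) - 4))*(2 + 5) = (1 + (-4 - 4))*7 = (1 - 8)*7 = -7*7 = -49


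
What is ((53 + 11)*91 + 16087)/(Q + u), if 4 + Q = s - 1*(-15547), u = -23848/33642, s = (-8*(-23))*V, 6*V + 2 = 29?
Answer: 368564931/275364667 ≈ 1.3385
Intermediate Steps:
V = 9/2 (V = -1/3 + (1/6)*29 = -1/3 + 29/6 = 9/2 ≈ 4.5000)
s = 828 (s = -8*(-23)*(9/2) = 184*(9/2) = 828)
u = -11924/16821 (u = -23848*1/33642 = -11924/16821 ≈ -0.70888)
Q = 16371 (Q = -4 + (828 - 1*(-15547)) = -4 + (828 + 15547) = -4 + 16375 = 16371)
((53 + 11)*91 + 16087)/(Q + u) = ((53 + 11)*91 + 16087)/(16371 - 11924/16821) = (64*91 + 16087)/(275364667/16821) = (5824 + 16087)*(16821/275364667) = 21911*(16821/275364667) = 368564931/275364667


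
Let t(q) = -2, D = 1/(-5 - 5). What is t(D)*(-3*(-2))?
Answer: -12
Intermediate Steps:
D = -1/10 (D = 1/(-10) = -1/10 ≈ -0.10000)
t(D)*(-3*(-2)) = -(-6)*(-2) = -2*6 = -12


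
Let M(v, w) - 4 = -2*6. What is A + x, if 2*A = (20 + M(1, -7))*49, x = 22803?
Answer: 23097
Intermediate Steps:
M(v, w) = -8 (M(v, w) = 4 - 2*6 = 4 - 12 = -8)
A = 294 (A = ((20 - 8)*49)/2 = (12*49)/2 = (1/2)*588 = 294)
A + x = 294 + 22803 = 23097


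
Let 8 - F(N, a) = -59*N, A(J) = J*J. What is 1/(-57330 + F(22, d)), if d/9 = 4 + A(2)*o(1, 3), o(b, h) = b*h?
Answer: -1/56024 ≈ -1.7849e-5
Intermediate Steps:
A(J) = J²
d = 144 (d = 9*(4 + 2²*(1*3)) = 9*(4 + 4*3) = 9*(4 + 12) = 9*16 = 144)
F(N, a) = 8 + 59*N (F(N, a) = 8 - (-59)*N = 8 + 59*N)
1/(-57330 + F(22, d)) = 1/(-57330 + (8 + 59*22)) = 1/(-57330 + (8 + 1298)) = 1/(-57330 + 1306) = 1/(-56024) = -1/56024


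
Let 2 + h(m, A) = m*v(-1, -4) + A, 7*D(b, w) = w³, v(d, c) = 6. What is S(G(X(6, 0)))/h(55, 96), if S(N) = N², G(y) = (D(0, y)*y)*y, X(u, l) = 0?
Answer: 0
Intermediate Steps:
D(b, w) = w³/7
h(m, A) = -2 + A + 6*m (h(m, A) = -2 + (m*6 + A) = -2 + (6*m + A) = -2 + (A + 6*m) = -2 + A + 6*m)
G(y) = y⁵/7 (G(y) = ((y³/7)*y)*y = (y⁴/7)*y = y⁵/7)
S(G(X(6, 0)))/h(55, 96) = ((⅐)*0⁵)²/(-2 + 96 + 6*55) = ((⅐)*0)²/(-2 + 96 + 330) = 0²/424 = 0*(1/424) = 0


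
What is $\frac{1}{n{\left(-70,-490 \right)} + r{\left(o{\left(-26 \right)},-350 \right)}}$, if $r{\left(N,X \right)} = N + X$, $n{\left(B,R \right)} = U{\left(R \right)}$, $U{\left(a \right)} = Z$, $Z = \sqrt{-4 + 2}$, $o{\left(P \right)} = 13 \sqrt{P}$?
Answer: $\frac{1}{-350 + i \sqrt{2} + 13 i \sqrt{26}} \approx -0.0027541 - 0.00053273 i$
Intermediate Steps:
$Z = i \sqrt{2}$ ($Z = \sqrt{-2} = i \sqrt{2} \approx 1.4142 i$)
$U{\left(a \right)} = i \sqrt{2}$
$n{\left(B,R \right)} = i \sqrt{2}$
$\frac{1}{n{\left(-70,-490 \right)} + r{\left(o{\left(-26 \right)},-350 \right)}} = \frac{1}{i \sqrt{2} - \left(350 - 13 \sqrt{-26}\right)} = \frac{1}{i \sqrt{2} - \left(350 - 13 i \sqrt{26}\right)} = \frac{1}{-350 + i \sqrt{2} + 13 i \sqrt{26}}$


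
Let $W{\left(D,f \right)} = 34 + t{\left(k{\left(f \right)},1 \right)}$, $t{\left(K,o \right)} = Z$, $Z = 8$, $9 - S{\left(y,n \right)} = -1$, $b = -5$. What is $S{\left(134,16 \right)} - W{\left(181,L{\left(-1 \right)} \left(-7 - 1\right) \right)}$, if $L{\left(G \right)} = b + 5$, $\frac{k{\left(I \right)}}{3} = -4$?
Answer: $-32$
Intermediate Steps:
$k{\left(I \right)} = -12$ ($k{\left(I \right)} = 3 \left(-4\right) = -12$)
$S{\left(y,n \right)} = 10$ ($S{\left(y,n \right)} = 9 - -1 = 9 + 1 = 10$)
$t{\left(K,o \right)} = 8$
$L{\left(G \right)} = 0$ ($L{\left(G \right)} = -5 + 5 = 0$)
$W{\left(D,f \right)} = 42$ ($W{\left(D,f \right)} = 34 + 8 = 42$)
$S{\left(134,16 \right)} - W{\left(181,L{\left(-1 \right)} \left(-7 - 1\right) \right)} = 10 - 42 = -32$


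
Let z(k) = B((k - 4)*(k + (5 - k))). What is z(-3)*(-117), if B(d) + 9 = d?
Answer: 5148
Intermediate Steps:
B(d) = -9 + d
z(k) = -29 + 5*k (z(k) = -9 + (k - 4)*(k + (5 - k)) = -9 + (-4 + k)*5 = -9 + (-20 + 5*k) = -29 + 5*k)
z(-3)*(-117) = (-29 + 5*(-3))*(-117) = (-29 - 15)*(-117) = -44*(-117) = 5148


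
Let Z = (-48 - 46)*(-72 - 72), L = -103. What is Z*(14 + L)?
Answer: -1204704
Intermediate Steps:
Z = 13536 (Z = -94*(-144) = 13536)
Z*(14 + L) = 13536*(14 - 103) = 13536*(-89) = -1204704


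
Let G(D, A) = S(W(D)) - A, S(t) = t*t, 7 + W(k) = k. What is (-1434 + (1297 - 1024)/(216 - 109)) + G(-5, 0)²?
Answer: 2065587/107 ≈ 19305.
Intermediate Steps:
W(k) = -7 + k
S(t) = t²
G(D, A) = (-7 + D)² - A
(-1434 + (1297 - 1024)/(216 - 109)) + G(-5, 0)² = (-1434 + (1297 - 1024)/(216 - 109)) + ((-7 - 5)² - 1*0)² = (-1434 + 273/107) + ((-12)² + 0)² = (-1434 + 273*(1/107)) + (144 + 0)² = (-1434 + 273/107) + 144² = -153165/107 + 20736 = 2065587/107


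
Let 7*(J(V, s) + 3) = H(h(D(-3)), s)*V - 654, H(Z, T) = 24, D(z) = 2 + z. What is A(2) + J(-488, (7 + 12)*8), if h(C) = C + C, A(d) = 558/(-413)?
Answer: -731391/413 ≈ -1770.9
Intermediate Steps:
A(d) = -558/413 (A(d) = 558*(-1/413) = -558/413)
h(C) = 2*C
J(V, s) = -675/7 + 24*V/7 (J(V, s) = -3 + (24*V - 654)/7 = -3 + (-654 + 24*V)/7 = -3 + (-654/7 + 24*V/7) = -675/7 + 24*V/7)
A(2) + J(-488, (7 + 12)*8) = -558/413 + (-675/7 + (24/7)*(-488)) = -558/413 + (-675/7 - 11712/7) = -558/413 - 12387/7 = -731391/413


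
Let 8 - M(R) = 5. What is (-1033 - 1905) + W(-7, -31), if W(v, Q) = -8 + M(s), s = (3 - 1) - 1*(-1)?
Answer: -2943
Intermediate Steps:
s = 3 (s = 2 + 1 = 3)
M(R) = 3 (M(R) = 8 - 1*5 = 8 - 5 = 3)
W(v, Q) = -5 (W(v, Q) = -8 + 3 = -5)
(-1033 - 1905) + W(-7, -31) = (-1033 - 1905) - 5 = -2938 - 5 = -2943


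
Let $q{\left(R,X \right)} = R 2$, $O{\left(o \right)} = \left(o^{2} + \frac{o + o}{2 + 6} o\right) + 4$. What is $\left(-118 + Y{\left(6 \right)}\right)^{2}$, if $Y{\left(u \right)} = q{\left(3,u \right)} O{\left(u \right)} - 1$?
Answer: $30625$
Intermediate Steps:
$O{\left(o \right)} = 4 + \frac{5 o^{2}}{4}$ ($O{\left(o \right)} = \left(o^{2} + \frac{2 o}{8} o\right) + 4 = \left(o^{2} + 2 o \frac{1}{8} o\right) + 4 = \left(o^{2} + \frac{o}{4} o\right) + 4 = \left(o^{2} + \frac{o^{2}}{4}\right) + 4 = \frac{5 o^{2}}{4} + 4 = 4 + \frac{5 o^{2}}{4}$)
$q{\left(R,X \right)} = 2 R$
$Y{\left(u \right)} = 23 + \frac{15 u^{2}}{2}$ ($Y{\left(u \right)} = 2 \cdot 3 \left(4 + \frac{5 u^{2}}{4}\right) - 1 = 6 \left(4 + \frac{5 u^{2}}{4}\right) - 1 = \left(24 + \frac{15 u^{2}}{2}\right) - 1 = 23 + \frac{15 u^{2}}{2}$)
$\left(-118 + Y{\left(6 \right)}\right)^{2} = \left(-118 + \left(23 + \frac{15 \cdot 6^{2}}{2}\right)\right)^{2} = \left(-118 + \left(23 + \frac{15}{2} \cdot 36\right)\right)^{2} = \left(-118 + \left(23 + 270\right)\right)^{2} = \left(-118 + 293\right)^{2} = 175^{2} = 30625$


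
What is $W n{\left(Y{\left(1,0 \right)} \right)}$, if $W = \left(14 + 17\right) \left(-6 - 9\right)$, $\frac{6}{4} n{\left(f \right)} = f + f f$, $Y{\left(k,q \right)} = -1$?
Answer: $0$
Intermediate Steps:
$n{\left(f \right)} = \frac{2 f}{3} + \frac{2 f^{2}}{3}$ ($n{\left(f \right)} = \frac{2 \left(f + f f\right)}{3} = \frac{2 \left(f + f^{2}\right)}{3} = \frac{2 f}{3} + \frac{2 f^{2}}{3}$)
$W = -465$ ($W = 31 \left(-6 - 9\right) = 31 \left(-15\right) = -465$)
$W n{\left(Y{\left(1,0 \right)} \right)} = - 465 \cdot \frac{2}{3} \left(-1\right) \left(1 - 1\right) = - 465 \cdot \frac{2}{3} \left(-1\right) 0 = \left(-465\right) 0 = 0$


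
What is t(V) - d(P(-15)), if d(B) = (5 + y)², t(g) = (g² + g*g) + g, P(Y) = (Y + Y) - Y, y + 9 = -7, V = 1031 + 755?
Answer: 6381257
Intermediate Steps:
V = 1786
y = -16 (y = -9 - 7 = -16)
P(Y) = Y (P(Y) = 2*Y - Y = Y)
t(g) = g + 2*g² (t(g) = (g² + g²) + g = 2*g² + g = g + 2*g²)
d(B) = 121 (d(B) = (5 - 16)² = (-11)² = 121)
t(V) - d(P(-15)) = 1786*(1 + 2*1786) - 1*121 = 1786*(1 + 3572) - 121 = 1786*3573 - 121 = 6381378 - 121 = 6381257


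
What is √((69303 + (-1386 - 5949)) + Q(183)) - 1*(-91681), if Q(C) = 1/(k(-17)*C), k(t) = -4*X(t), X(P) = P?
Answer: 91681 + √2398984786023/6222 ≈ 91930.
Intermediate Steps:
k(t) = -4*t
Q(C) = 1/(68*C) (Q(C) = 1/(((-4*(-17)))*C) = 1/(68*C))
√((69303 + (-1386 - 5949)) + Q(183)) - 1*(-91681) = √((69303 + (-1386 - 5949)) + (1/68)/183) - 1*(-91681) = √((69303 - 7335) + (1/68)*(1/183)) + 91681 = √(61968 + 1/12444) + 91681 = √(771129793/12444) + 91681 = √2398984786023/6222 + 91681 = 91681 + √2398984786023/6222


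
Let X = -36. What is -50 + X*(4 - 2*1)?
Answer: -122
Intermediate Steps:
-50 + X*(4 - 2*1) = -50 - 36*(4 - 2*1) = -50 - 36*(4 - 2) = -50 - 36*2 = -50 - 72 = -122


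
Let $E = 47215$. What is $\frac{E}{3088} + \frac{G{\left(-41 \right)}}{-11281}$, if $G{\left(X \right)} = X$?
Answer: $\frac{532759023}{34835728} \approx 15.293$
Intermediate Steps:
$\frac{E}{3088} + \frac{G{\left(-41 \right)}}{-11281} = \frac{47215}{3088} - \frac{41}{-11281} = 47215 \cdot \frac{1}{3088} - - \frac{41}{11281} = \frac{47215}{3088} + \frac{41}{11281} = \frac{532759023}{34835728}$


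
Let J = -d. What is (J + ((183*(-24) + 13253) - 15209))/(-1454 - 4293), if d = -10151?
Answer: -3803/5747 ≈ -0.66174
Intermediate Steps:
J = 10151 (J = -1*(-10151) = 10151)
(J + ((183*(-24) + 13253) - 15209))/(-1454 - 4293) = (10151 + ((183*(-24) + 13253) - 15209))/(-1454 - 4293) = (10151 + ((-4392 + 13253) - 15209))/(-5747) = (10151 + (8861 - 15209))*(-1/5747) = (10151 - 6348)*(-1/5747) = 3803*(-1/5747) = -3803/5747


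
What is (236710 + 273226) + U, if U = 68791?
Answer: 578727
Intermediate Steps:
(236710 + 273226) + U = (236710 + 273226) + 68791 = 509936 + 68791 = 578727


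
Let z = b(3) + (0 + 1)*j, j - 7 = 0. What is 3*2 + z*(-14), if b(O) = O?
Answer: -134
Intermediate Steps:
j = 7 (j = 7 + 0 = 7)
z = 10 (z = 3 + (0 + 1)*7 = 3 + 1*7 = 3 + 7 = 10)
3*2 + z*(-14) = 3*2 + 10*(-14) = 6 - 140 = -134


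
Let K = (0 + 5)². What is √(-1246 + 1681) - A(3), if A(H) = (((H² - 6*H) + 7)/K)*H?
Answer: 6/25 + √435 ≈ 21.097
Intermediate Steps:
K = 25 (K = 5² = 25)
A(H) = H*(7/25 - 6*H/25 + H²/25) (A(H) = (((H² - 6*H) + 7)/25)*H = ((7 + H² - 6*H)*(1/25))*H = (7/25 - 6*H/25 + H²/25)*H = H*(7/25 - 6*H/25 + H²/25))
√(-1246 + 1681) - A(3) = √(-1246 + 1681) - 3*(7 + 3² - 6*3)/25 = √435 - 3*(7 + 9 - 18)/25 = √435 - 3*(-2)/25 = √435 - 1*(-6/25) = √435 + 6/25 = 6/25 + √435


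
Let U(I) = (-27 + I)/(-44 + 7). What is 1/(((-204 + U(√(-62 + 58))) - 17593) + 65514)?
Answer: 16331393/779296997285 + 37*I/1558593994570 ≈ 2.0957e-5 + 2.3739e-11*I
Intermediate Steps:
U(I) = 27/37 - I/37 (U(I) = (-27 + I)/(-37) = (-27 + I)*(-1/37) = 27/37 - I/37)
1/(((-204 + U(√(-62 + 58))) - 17593) + 65514) = 1/(((-204 + (27/37 - √(-62 + 58)/37)) - 17593) + 65514) = 1/(((-204 + (27/37 - 2*I/37)) - 17593) + 65514) = 1/(((-7521/37 - 2*I/37) - 17593) + 65514) = 1/((-658462/37 - 2*I/37) + 65514) = 1/(1765556/37 - 2*I/37) = 1369*(1765556/37 + 2*I/37)/3117187989140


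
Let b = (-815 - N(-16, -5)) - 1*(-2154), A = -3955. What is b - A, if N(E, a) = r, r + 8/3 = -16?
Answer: 15938/3 ≈ 5312.7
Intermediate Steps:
r = -56/3 (r = -8/3 - 16 = -56/3 ≈ -18.667)
N(E, a) = -56/3
b = 4073/3 (b = (-815 - 1*(-56/3)) - 1*(-2154) = (-815 + 56/3) + 2154 = -2389/3 + 2154 = 4073/3 ≈ 1357.7)
b - A = 4073/3 - 1*(-3955) = 4073/3 + 3955 = 15938/3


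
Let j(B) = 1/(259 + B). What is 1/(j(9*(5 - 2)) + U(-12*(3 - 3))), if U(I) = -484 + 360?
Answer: -286/35463 ≈ -0.0080647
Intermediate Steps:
U(I) = -124
1/(j(9*(5 - 2)) + U(-12*(3 - 3))) = 1/(1/(259 + 9*(5 - 2)) - 124) = 1/(1/(259 + 9*3) - 124) = 1/(1/(259 + 27) - 124) = 1/(1/286 - 124) = 1/(-35463/286) = -286/35463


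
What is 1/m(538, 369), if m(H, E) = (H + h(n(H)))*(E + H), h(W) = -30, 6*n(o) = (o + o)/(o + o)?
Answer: 1/460756 ≈ 2.1703e-6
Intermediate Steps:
n(o) = 1/6 (n(o) = ((o + o)/(o + o))/6 = ((2*o)/((2*o)))/6 = ((2*o)*(1/(2*o)))/6 = (1/6)*1 = 1/6)
m(H, E) = (-30 + H)*(E + H) (m(H, E) = (H - 30)*(E + H) = (-30 + H)*(E + H))
1/m(538, 369) = 1/(538**2 - 30*369 - 30*538 + 369*538) = 1/(289444 - 11070 - 16140 + 198522) = 1/460756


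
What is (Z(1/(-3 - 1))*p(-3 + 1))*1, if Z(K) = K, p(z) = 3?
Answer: -¾ ≈ -0.75000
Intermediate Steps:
(Z(1/(-3 - 1))*p(-3 + 1))*1 = (3/(-3 - 1))*1 = (3/(-4))*1 = -¼*3*1 = -¾*1 = -¾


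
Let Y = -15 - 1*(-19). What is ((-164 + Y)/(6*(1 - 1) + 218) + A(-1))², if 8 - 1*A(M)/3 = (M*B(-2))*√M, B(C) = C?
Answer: 6003580/11881 - 30432*I/109 ≈ 505.31 - 279.19*I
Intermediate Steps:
Y = 4 (Y = -15 + 19 = 4)
A(M) = 24 + 6*M^(3/2) (A(M) = 24 - 3*M*(-2)*√M = 24 - 3*(-2*M)*√M = 24 - (-6)*M^(3/2) = 24 + 6*M^(3/2))
((-164 + Y)/(6*(1 - 1) + 218) + A(-1))² = ((-164 + 4)/(6*(1 - 1) + 218) + (24 + 6*(-1)^(3/2)))² = (-160/(6*0 + 218) + (24 + 6*(-I)))² = (-160/(0 + 218) + (24 - 6*I))² = (-160/218 + (24 - 6*I))² = (-160*1/218 + (24 - 6*I))² = (-80/109 + (24 - 6*I))² = (2536/109 - 6*I)²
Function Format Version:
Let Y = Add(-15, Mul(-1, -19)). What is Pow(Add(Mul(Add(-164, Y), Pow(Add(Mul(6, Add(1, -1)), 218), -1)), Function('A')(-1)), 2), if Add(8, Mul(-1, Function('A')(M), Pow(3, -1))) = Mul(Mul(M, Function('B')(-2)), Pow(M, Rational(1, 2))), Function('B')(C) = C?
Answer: Add(Rational(6003580, 11881), Mul(Rational(-30432, 109), I)) ≈ Add(505.31, Mul(-279.19, I))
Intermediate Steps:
Y = 4 (Y = Add(-15, 19) = 4)
Function('A')(M) = Add(24, Mul(6, Pow(M, Rational(3, 2)))) (Function('A')(M) = Add(24, Mul(-3, Mul(Mul(M, -2), Pow(M, Rational(1, 2))))) = Add(24, Mul(-3, Mul(Mul(-2, M), Pow(M, Rational(1, 2))))) = Add(24, Mul(-3, Mul(-2, Pow(M, Rational(3, 2))))) = Add(24, Mul(6, Pow(M, Rational(3, 2)))))
Pow(Add(Mul(Add(-164, Y), Pow(Add(Mul(6, Add(1, -1)), 218), -1)), Function('A')(-1)), 2) = Pow(Add(Mul(Add(-164, 4), Pow(Add(Mul(6, Add(1, -1)), 218), -1)), Add(24, Mul(6, Pow(-1, Rational(3, 2))))), 2) = Pow(Add(Mul(-160, Pow(Add(Mul(6, 0), 218), -1)), Add(24, Mul(6, Mul(-1, I)))), 2) = Pow(Add(Mul(-160, Pow(Add(0, 218), -1)), Add(24, Mul(-6, I))), 2) = Pow(Add(Mul(-160, Pow(218, -1)), Add(24, Mul(-6, I))), 2) = Pow(Add(Mul(-160, Rational(1, 218)), Add(24, Mul(-6, I))), 2) = Pow(Add(Rational(-80, 109), Add(24, Mul(-6, I))), 2) = Pow(Add(Rational(2536, 109), Mul(-6, I)), 2)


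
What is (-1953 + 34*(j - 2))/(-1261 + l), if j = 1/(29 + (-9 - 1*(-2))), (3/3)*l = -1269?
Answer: 11107/13915 ≈ 0.79820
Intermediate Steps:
l = -1269
j = 1/22 (j = 1/(29 + (-9 + 2)) = 1/(29 - 7) = 1/22 ≈ 0.045455)
(-1953 + 34*(j - 2))/(-1261 + l) = (-1953 + 34*(1/22 - 2))/(-1261 - 1269) = (-1953 + 34*(-43/22))/(-2530) = (-1953 - 731/11)*(-1/2530) = -22214/11*(-1/2530) = 11107/13915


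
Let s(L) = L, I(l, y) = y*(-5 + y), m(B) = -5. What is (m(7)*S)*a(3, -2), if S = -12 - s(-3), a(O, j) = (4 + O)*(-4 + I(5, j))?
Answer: 3150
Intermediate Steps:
a(O, j) = (-4 + j*(-5 + j))*(4 + O) (a(O, j) = (4 + O)*(-4 + j*(-5 + j)) = (-4 + j*(-5 + j))*(4 + O))
S = -9 (S = -12 - 1*(-3) = -12 + 3 = -9)
(m(7)*S)*a(3, -2) = (-5*(-9))*(-16 - 4*3 + 4*(-2)*(-5 - 2) + 3*(-2)*(-5 - 2)) = 45*(-16 - 12 + 4*(-2)*(-7) + 3*(-2)*(-7)) = 45*(-16 - 12 + 56 + 42) = 45*70 = 3150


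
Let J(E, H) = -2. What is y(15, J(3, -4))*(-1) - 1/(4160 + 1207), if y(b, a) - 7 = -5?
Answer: -10735/5367 ≈ -2.0002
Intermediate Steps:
y(b, a) = 2 (y(b, a) = 7 - 5 = 2)
y(15, J(3, -4))*(-1) - 1/(4160 + 1207) = 2*(-1) - 1/(4160 + 1207) = -2 - 1/5367 = -10735/5367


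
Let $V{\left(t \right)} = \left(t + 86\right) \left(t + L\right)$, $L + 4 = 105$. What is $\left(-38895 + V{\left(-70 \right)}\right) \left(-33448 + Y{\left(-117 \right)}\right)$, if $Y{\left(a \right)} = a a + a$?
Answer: $763218524$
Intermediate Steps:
$L = 101$ ($L = -4 + 105 = 101$)
$Y{\left(a \right)} = a + a^{2}$ ($Y{\left(a \right)} = a^{2} + a = a + a^{2}$)
$V{\left(t \right)} = \left(86 + t\right) \left(101 + t\right)$ ($V{\left(t \right)} = \left(t + 86\right) \left(t + 101\right) = \left(86 + t\right) \left(101 + t\right)$)
$\left(-38895 + V{\left(-70 \right)}\right) \left(-33448 + Y{\left(-117 \right)}\right) = \left(-38895 + \left(8686 + \left(-70\right)^{2} + 187 \left(-70\right)\right)\right) \left(-33448 - 117 \left(1 - 117\right)\right) = \left(-38895 + \left(8686 + 4900 - 13090\right)\right) \left(-33448 - -13572\right) = \left(-38895 + 496\right) \left(-33448 + 13572\right) = \left(-38399\right) \left(-19876\right) = 763218524$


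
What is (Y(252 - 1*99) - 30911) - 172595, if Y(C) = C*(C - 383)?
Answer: -238696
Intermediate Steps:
Y(C) = C*(-383 + C)
(Y(252 - 1*99) - 30911) - 172595 = ((252 - 1*99)*(-383 + (252 - 1*99)) - 30911) - 172595 = ((252 - 99)*(-383 + (252 - 99)) - 30911) - 172595 = (153*(-383 + 153) - 30911) - 172595 = (153*(-230) - 30911) - 172595 = (-35190 - 30911) - 172595 = -66101 - 172595 = -238696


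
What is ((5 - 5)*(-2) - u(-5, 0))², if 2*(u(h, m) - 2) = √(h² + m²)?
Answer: 81/4 ≈ 20.250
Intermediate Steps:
u(h, m) = 2 + √(h² + m²)/2
((5 - 5)*(-2) - u(-5, 0))² = ((5 - 5)*(-2) - (2 + √((-5)² + 0²)/2))² = (0*(-2) - (2 + √(25 + 0)/2))² = (0 - (2 + √25/2))² = (0 - (2 + (½)*5))² = (0 - (2 + 5/2))² = (0 - 1*9/2)² = (0 - 9/2)² = (-9/2)² = 81/4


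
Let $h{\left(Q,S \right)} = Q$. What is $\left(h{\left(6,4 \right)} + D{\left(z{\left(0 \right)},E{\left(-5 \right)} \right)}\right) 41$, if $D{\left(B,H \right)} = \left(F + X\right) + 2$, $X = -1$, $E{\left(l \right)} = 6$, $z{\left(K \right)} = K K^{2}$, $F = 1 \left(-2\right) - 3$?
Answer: $82$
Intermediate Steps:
$F = -5$ ($F = -2 - 3 = -5$)
$z{\left(K \right)} = K^{3}$
$D{\left(B,H \right)} = -4$ ($D{\left(B,H \right)} = \left(-5 - 1\right) + 2 = -6 + 2 = -4$)
$\left(h{\left(6,4 \right)} + D{\left(z{\left(0 \right)},E{\left(-5 \right)} \right)}\right) 41 = \left(6 - 4\right) 41 = 2 \cdot 41 = 82$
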